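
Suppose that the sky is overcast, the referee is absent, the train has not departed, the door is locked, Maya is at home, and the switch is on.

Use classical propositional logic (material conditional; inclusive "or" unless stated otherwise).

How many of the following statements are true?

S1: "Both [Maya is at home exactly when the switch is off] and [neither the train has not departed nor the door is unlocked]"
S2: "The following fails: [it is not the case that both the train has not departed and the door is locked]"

Let U = "Maya is at home" (True), V = "the switch is on" (True), R = "the train has departed" (False), S = "the door is locked" (True).

S1: This is (U iff not V) and (not R nor not S).

not V = not True = False
U iff not V = True iff False = False
not R = not False = True
not S = not True = False
not R nor not S = True nor False = False
(U iff not V) and (not R nor not S) = False and False = False
Hence S1 is false.

S2: Parsed as not (not R nand S)

not R = not False = True
not R nand S = True nand True = False
not (not R nand S) = not False = True
So S2 is true.

True statements: 1 (S2).

1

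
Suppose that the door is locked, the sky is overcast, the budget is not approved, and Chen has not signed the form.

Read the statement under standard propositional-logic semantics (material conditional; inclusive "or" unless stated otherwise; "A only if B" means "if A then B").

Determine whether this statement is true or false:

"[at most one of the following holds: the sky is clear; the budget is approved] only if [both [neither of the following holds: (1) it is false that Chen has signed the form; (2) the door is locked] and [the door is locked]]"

False.

Let Q = "the sky is overcast" (T), R = "the budget is approved" (F), S = "Chen has signed the form" (F), P = "the door is locked" (T).
In symbols: (¬Q ↑ R) → ((¬S ↓ P) ∧ P)

¬Q = ¬T = F
¬Q ↑ R = F ↑ F = T
¬S = ¬F = T
¬S ↓ P = T ↓ T = F
(¬S ↓ P) ∧ P = F ∧ T = F
(¬Q ↑ R) → ((¬S ↓ P) ∧ P) = T → F = F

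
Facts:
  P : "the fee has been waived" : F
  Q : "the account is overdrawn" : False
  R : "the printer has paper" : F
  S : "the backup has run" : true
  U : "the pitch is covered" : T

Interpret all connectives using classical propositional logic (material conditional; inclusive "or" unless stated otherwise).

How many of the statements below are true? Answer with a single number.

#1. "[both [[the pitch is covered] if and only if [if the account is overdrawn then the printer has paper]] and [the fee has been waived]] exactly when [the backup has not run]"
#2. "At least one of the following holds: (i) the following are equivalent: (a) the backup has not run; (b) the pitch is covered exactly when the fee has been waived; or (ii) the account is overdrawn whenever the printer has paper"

2

#1: In symbols: ((U <-> (Q -> R)) & P) <-> ~S

Q -> R = F -> F = T
U <-> (Q -> R) = T <-> T = T
(U <-> (Q -> R)) & P = T & F = F
~S = ~T = F
((U <-> (Q -> R)) & P) <-> ~S = F <-> F = T
Thus #1 is true.

#2: Parsed as (~S <-> (U <-> P)) | (R -> Q)

~S = ~T = F
U <-> P = T <-> F = F
~S <-> (U <-> P) = F <-> F = T
R -> Q = F -> F = T
(~S <-> (U <-> P)) | (R -> Q) = T | T = T
So #2 is true.

True statements: 2.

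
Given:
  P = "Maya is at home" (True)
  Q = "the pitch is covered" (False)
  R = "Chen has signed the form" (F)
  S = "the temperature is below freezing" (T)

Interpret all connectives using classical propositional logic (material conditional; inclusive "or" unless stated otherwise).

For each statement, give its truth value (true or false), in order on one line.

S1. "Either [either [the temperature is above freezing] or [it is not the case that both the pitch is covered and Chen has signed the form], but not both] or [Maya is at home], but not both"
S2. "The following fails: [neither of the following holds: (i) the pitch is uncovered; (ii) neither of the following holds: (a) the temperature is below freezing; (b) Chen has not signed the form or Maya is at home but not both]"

S1: In symbols: (not S xor (Q nand R)) xor P

not S = not True = False
Q nand R = False nand False = True
not S xor (Q nand R) = False xor True = True
(not S xor (Q nand R)) xor P = True xor True = False
Hence S1 is false.

S2: Formalization: not (not Q nor (S nor (not R xor P)))

not Q = not False = True
not R = not False = True
not R xor P = True xor True = False
S nor (not R xor P) = True nor False = False
not Q nor (S nor (not R xor P)) = True nor False = False
not (not Q nor (S nor (not R xor P))) = not False = True
Hence S2 is true.

S1 False; S2 True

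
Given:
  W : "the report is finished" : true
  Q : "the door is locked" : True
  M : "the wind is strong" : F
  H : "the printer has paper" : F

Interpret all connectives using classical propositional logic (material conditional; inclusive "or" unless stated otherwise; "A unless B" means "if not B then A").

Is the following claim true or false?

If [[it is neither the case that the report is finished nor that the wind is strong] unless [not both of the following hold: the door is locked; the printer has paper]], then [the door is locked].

Values: W=True, M=False, Q=True, H=False.
In symbols: ((W nor M) or (Q nand H)) -> Q

W nor M = True nor False = False
Q nand H = True nand False = True
(W nor M) or (Q nand H) = False or True = True
((W nor M) or (Q nand H)) -> Q = True -> True = True

True.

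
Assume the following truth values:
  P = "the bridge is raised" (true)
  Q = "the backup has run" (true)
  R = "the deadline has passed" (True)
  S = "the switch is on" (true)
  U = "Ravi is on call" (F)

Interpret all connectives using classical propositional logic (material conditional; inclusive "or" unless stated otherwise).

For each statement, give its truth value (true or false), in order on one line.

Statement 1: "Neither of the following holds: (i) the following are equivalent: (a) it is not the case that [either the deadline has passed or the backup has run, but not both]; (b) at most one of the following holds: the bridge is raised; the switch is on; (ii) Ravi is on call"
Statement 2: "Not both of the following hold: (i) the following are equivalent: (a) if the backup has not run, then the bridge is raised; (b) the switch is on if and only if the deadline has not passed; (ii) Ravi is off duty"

Statement 1 True, Statement 2 True

Statement 1: In symbols: (~(R xor Q) <-> (P nand S)) nor U

R xor Q = T xor T = F
~(R xor Q) = ~F = T
P nand S = T nand T = F
~(R xor Q) <-> (P nand S) = T <-> F = F
(~(R xor Q) <-> (P nand S)) nor U = F nor F = T
Thus Statement 1 is true.

Statement 2: Parsed as ((~Q -> P) <-> (S <-> ~R)) nand ~U

~Q = ~T = F
~Q -> P = F -> T = T
~R = ~T = F
S <-> ~R = T <-> F = F
(~Q -> P) <-> (S <-> ~R) = T <-> F = F
~U = ~F = T
((~Q -> P) <-> (S <-> ~R)) nand ~U = F nand T = T
Thus Statement 2 is true.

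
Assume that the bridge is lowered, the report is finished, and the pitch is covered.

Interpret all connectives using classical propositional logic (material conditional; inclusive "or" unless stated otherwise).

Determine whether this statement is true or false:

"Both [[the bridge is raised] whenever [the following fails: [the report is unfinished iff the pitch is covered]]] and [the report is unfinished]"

Let H = "the report is finished" (True), S = "the pitch is covered" (True), W = "the bridge is raised" (False).
In symbols: (not (not H iff S) -> W) and not H

not H = not True = False
not H iff S = False iff True = False
not (not H iff S) = not False = True
not (not H iff S) -> W = True -> False = False
not H = not True = False
(not (not H iff S) -> W) and not H = False and False = False

False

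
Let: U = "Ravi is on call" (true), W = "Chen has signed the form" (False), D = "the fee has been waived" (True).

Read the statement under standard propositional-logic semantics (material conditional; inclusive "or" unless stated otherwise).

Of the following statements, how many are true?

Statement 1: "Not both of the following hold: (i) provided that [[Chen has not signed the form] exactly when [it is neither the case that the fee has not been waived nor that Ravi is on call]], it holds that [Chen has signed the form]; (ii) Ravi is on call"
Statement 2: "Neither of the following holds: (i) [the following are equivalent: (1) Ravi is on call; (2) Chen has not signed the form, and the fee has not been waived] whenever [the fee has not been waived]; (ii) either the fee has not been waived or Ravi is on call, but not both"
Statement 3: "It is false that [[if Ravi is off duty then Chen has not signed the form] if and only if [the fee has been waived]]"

0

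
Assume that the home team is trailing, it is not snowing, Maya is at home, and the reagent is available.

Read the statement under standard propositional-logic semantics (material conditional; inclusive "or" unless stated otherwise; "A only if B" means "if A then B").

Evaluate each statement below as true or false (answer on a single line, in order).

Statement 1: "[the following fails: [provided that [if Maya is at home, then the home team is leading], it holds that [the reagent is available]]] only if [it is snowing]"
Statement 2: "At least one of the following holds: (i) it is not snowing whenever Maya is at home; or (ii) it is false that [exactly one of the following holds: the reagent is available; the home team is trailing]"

Statement 1 true, Statement 2 true

Let R = "Maya is at home" (T), P = "the home team is leading" (F), S = "the reagent is available" (T), Q = "it is snowing" (F).

Statement 1: Parsed as ~((R -> P) -> S) -> Q

R -> P = T -> F = F
(R -> P) -> S = F -> T = T
~((R -> P) -> S) = ~T = F
~((R -> P) -> S) -> Q = F -> F = T
Thus Statement 1 is true.

Statement 2: In symbols: (R -> ~Q) | ~(S xor ~P)

~Q = ~F = T
R -> ~Q = T -> T = T
~P = ~F = T
S xor ~P = T xor T = F
~(S xor ~P) = ~F = T
(R -> ~Q) | ~(S xor ~P) = T | T = T
So Statement 2 is true.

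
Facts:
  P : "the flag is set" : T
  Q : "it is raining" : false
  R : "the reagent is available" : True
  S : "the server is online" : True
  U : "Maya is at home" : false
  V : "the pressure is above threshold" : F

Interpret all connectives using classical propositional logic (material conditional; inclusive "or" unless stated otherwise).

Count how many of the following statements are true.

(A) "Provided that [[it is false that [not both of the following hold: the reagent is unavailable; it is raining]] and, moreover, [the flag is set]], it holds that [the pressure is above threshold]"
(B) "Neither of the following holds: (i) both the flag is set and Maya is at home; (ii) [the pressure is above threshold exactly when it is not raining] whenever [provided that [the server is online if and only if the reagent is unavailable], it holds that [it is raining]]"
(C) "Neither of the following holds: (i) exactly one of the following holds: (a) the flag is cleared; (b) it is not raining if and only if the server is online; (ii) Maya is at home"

2

(A): Formalization: (not (not R nand Q) and P) -> V

not R = not True = False
not R nand Q = False nand False = True
not (not R nand Q) = not True = False
not (not R nand Q) and P = False and True = False
(not (not R nand Q) and P) -> V = False -> False = True
Thus (A) is true.

(B): Parsed as (P and U) nor (((S iff not R) -> Q) -> (V iff not Q))

P and U = True and False = False
not R = not True = False
S iff not R = True iff False = False
(S iff not R) -> Q = False -> False = True
not Q = not False = True
V iff not Q = False iff True = False
((S iff not R) -> Q) -> (V iff not Q) = True -> False = False
(P and U) nor (((S iff not R) -> Q) -> (V iff not Q)) = False nor False = True
Hence (B) is true.

(C): Formalization: (not P xor (not Q iff S)) nor U

not P = not True = False
not Q = not False = True
not Q iff S = True iff True = True
not P xor (not Q iff S) = False xor True = True
(not P xor (not Q iff S)) nor U = True nor False = False
Thus (C) is false.

2 of the 3 statements are true ((A), (B)).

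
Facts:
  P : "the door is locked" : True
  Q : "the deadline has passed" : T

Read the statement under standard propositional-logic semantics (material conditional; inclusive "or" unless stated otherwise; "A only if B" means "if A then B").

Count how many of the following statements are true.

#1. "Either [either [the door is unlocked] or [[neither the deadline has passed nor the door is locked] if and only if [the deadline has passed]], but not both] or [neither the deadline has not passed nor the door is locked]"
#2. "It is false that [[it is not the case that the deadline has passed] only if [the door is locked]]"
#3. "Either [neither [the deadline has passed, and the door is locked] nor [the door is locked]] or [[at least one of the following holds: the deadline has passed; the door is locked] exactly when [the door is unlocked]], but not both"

0

#1: In symbols: (not P xor ((Q nor P) iff Q)) or (not Q nor P)

not P = not True = False
Q nor P = True nor True = False
(Q nor P) iff Q = False iff True = False
not P xor ((Q nor P) iff Q) = False xor False = False
not Q = not True = False
not Q nor P = False nor True = False
(not P xor ((Q nor P) iff Q)) or (not Q nor P) = False or False = False
So #1 is false.

#2: Parsed as not (not Q -> P)

not Q = not True = False
not Q -> P = False -> True = True
not (not Q -> P) = not True = False
Hence #2 is false.

#3: In symbols: ((Q and P) nor P) xor ((Q or P) iff not P)

Q and P = True and True = True
(Q and P) nor P = True nor True = False
Q or P = True or True = True
not P = not True = False
(Q or P) iff not P = True iff False = False
((Q and P) nor P) xor ((Q or P) iff not P) = False xor False = False
Thus #3 is false.

0 of the 3 statements are true (none).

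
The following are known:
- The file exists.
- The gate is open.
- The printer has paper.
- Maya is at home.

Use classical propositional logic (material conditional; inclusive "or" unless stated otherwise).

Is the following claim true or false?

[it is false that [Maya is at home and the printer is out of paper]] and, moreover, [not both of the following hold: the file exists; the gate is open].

Let S = "Maya is at home" (T), R = "the printer has paper" (T), P = "the file exists" (T), Q = "the gate is open" (T).
Parsed as ~(S & ~R) & (P nand Q)

~R = ~T = F
S & ~R = T & F = F
~(S & ~R) = ~F = T
P nand Q = T nand T = F
~(S & ~R) & (P nand Q) = T & F = F

The statement is false.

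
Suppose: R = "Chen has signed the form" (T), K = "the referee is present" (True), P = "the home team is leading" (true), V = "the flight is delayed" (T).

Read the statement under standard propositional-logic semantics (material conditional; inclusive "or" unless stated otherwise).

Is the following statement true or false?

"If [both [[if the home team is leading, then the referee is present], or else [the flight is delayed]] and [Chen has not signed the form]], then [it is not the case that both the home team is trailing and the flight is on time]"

Parsed as (((P -> K) | V) & ~R) -> (~P nand ~V)

P -> K = T -> T = T
(P -> K) | V = T | T = T
~R = ~T = F
((P -> K) | V) & ~R = T & F = F
~P = ~T = F
~V = ~T = F
~P nand ~V = F nand F = T
(((P -> K) | V) & ~R) -> (~P nand ~V) = F -> T = T

The statement is true.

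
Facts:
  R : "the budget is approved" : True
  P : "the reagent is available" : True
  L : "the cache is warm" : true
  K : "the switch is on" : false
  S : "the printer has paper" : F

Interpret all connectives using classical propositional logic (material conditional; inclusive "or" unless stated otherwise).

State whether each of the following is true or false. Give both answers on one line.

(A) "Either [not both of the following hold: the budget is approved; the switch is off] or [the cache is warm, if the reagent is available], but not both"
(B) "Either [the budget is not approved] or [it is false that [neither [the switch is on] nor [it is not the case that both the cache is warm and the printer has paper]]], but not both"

(A): Parsed as (R ↑ ¬K) ⊕ (P → L)

¬K = ¬F = T
R ↑ ¬K = T ↑ T = F
P → L = T → T = T
(R ↑ ¬K) ⊕ (P → L) = F ⊕ T = T
Thus (A) is true.

(B): This is ¬R ⊕ ¬(K ↓ (L ↑ S)).

¬R = ¬T = F
L ↑ S = T ↑ F = T
K ↓ (L ↑ S) = F ↓ T = F
¬(K ↓ (L ↑ S)) = ¬F = T
¬R ⊕ ¬(K ↓ (L ↑ S)) = F ⊕ T = T
Hence (B) is true.

(A) True; (B) True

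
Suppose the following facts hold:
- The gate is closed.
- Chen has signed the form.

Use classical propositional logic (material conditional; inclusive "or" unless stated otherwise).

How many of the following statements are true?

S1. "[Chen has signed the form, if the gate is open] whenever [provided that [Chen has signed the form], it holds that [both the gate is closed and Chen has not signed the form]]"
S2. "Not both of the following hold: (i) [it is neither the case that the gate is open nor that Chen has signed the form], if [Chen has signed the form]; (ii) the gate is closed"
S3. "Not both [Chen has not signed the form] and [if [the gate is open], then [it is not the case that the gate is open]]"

3

Let D = "Chen has signed the form" (True), N = "the gate is open" (False).

S1: In symbols: (D -> (not N and not D)) -> (N -> D)

not N = not False = True
not D = not True = False
not N and not D = True and False = False
D -> (not N and not D) = True -> False = False
N -> D = False -> True = True
(D -> (not N and not D)) -> (N -> D) = False -> True = True
Thus S1 is true.

S2: In symbols: (D -> (N nor D)) nand not N

N nor D = False nor True = False
D -> (N nor D) = True -> False = False
not N = not False = True
(D -> (N nor D)) nand not N = False nand True = True
Hence S2 is true.

S3: Parsed as not D nand (N -> not N)

not D = not True = False
not N = not False = True
N -> not N = False -> True = True
not D nand (N -> not N) = False nand True = True
Thus S3 is true.

True statements: 3.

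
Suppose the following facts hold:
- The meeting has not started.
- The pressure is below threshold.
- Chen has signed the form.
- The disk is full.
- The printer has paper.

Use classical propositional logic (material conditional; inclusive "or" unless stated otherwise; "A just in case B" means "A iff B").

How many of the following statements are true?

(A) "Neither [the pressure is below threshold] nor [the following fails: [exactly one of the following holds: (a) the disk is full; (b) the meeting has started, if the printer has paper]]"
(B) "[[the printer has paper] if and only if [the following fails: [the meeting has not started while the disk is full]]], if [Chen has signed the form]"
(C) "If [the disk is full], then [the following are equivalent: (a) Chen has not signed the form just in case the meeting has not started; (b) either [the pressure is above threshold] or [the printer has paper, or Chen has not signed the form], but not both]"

Let Q = "the pressure is above threshold" (F), S = "the disk is full" (T), U = "the printer has paper" (T), P = "the meeting has started" (F), R = "Chen has signed the form" (T).

(A): This is ¬Q ↓ ¬(S ⊕ (U → P)).

¬Q = ¬F = T
U → P = T → F = F
S ⊕ (U → P) = T ⊕ F = T
¬(S ⊕ (U → P)) = ¬T = F
¬Q ↓ ¬(S ⊕ (U → P)) = T ↓ F = F
So (A) is false.

(B): In symbols: R → (U ↔ ¬(¬P ∧ S))

¬P = ¬F = T
¬P ∧ S = T ∧ T = T
¬(¬P ∧ S) = ¬T = F
U ↔ ¬(¬P ∧ S) = T ↔ F = F
R → (U ↔ ¬(¬P ∧ S)) = T → F = F
Thus (B) is false.

(C): In symbols: S → ((¬R ↔ ¬P) ↔ (Q ⊕ (U ∨ ¬R)))

¬R = ¬T = F
¬P = ¬F = T
¬R ↔ ¬P = F ↔ T = F
¬R = ¬T = F
U ∨ ¬R = T ∨ F = T
Q ⊕ (U ∨ ¬R) = F ⊕ T = T
(¬R ↔ ¬P) ↔ (Q ⊕ (U ∨ ¬R)) = F ↔ T = F
S → ((¬R ↔ ¬P) ↔ (Q ⊕ (U ∨ ¬R))) = T → F = F
So (C) is false.

True statements: 0 (none).

0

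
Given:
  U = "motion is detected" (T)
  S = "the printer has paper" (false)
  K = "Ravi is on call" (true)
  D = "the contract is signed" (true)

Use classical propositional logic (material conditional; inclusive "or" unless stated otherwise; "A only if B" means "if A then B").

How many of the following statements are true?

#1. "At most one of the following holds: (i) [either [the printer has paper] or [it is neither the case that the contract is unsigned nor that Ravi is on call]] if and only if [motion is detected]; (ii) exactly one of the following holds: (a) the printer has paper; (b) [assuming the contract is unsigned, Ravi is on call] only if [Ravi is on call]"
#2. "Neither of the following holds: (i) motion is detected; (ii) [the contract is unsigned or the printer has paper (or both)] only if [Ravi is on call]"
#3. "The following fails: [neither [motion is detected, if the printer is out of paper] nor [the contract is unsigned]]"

#1: Formalization: ((S ∨ (¬D ↓ K)) ↔ U) ↑ (S ⊕ ((¬D → K) → K))

¬D = ¬T = F
¬D ↓ K = F ↓ T = F
S ∨ (¬D ↓ K) = F ∨ F = F
(S ∨ (¬D ↓ K)) ↔ U = F ↔ T = F
¬D = ¬T = F
¬D → K = F → T = T
(¬D → K) → K = T → T = T
S ⊕ ((¬D → K) → K) = F ⊕ T = T
((S ∨ (¬D ↓ K)) ↔ U) ↑ (S ⊕ ((¬D → K) → K)) = F ↑ T = T
Thus #1 is true.

#2: In symbols: U ↓ ((¬D ∨ S) → K)

¬D = ¬T = F
¬D ∨ S = F ∨ F = F
(¬D ∨ S) → K = F → T = T
U ↓ ((¬D ∨ S) → K) = T ↓ T = F
Thus #2 is false.

#3: Formalization: ¬((¬S → U) ↓ ¬D)

¬S = ¬F = T
¬S → U = T → T = T
¬D = ¬T = F
(¬S → U) ↓ ¬D = T ↓ F = F
¬((¬S → U) ↓ ¬D) = ¬F = T
Thus #3 is true.

2 of the 3 statements are true.

2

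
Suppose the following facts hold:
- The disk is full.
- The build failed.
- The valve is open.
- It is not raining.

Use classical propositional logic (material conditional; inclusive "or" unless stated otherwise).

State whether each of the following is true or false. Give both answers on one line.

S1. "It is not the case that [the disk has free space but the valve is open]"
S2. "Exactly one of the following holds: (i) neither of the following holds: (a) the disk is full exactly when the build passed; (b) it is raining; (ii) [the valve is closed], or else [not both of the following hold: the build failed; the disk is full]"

Let P = "the disk is full" (True), R = "the valve is open" (True), Q = "the build passed" (False), S = "it is raining" (False).

S1: This is not (not P and R).

not P = not True = False
not P and R = False and True = False
not (not P and R) = not False = True
So S1 is true.

S2: Formalization: ((P iff Q) nor S) xor (not R or (not Q nand P))

P iff Q = True iff False = False
(P iff Q) nor S = False nor False = True
not R = not True = False
not Q = not False = True
not Q nand P = True nand True = False
not R or (not Q nand P) = False or False = False
((P iff Q) nor S) xor (not R or (not Q nand P)) = True xor False = True
Hence S2 is true.

S1 True; S2 True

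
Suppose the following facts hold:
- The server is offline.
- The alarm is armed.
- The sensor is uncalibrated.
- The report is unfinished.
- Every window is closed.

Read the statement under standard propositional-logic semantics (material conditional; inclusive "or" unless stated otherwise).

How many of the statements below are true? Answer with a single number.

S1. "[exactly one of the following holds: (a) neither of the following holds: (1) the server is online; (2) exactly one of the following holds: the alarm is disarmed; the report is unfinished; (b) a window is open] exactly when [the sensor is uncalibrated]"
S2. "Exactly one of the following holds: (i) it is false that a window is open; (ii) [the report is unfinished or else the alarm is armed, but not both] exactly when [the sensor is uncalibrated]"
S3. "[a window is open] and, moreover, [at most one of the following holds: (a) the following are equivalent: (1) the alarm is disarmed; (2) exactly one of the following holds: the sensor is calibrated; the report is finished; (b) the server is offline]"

1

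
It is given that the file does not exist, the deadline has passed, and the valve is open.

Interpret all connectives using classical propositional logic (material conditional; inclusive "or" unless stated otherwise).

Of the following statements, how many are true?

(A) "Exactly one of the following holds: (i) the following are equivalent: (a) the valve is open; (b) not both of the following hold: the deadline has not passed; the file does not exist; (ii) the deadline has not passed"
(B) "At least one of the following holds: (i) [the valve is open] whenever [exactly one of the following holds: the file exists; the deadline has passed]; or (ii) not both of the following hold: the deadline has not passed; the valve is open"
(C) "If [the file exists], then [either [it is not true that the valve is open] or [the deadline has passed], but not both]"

3

Let U = "the valve is open" (True), L = "the deadline has passed" (True), G = "the file exists" (False).

(A): Formalization: (U iff (not L nand not G)) xor not L

not L = not True = False
not G = not False = True
not L nand not G = False nand True = True
U iff (not L nand not G) = True iff True = True
not L = not True = False
(U iff (not L nand not G)) xor not L = True xor False = True
Thus (A) is true.

(B): Formalization: ((G xor L) -> U) or (not L nand U)

G xor L = False xor True = True
(G xor L) -> U = True -> True = True
not L = not True = False
not L nand U = False nand True = True
((G xor L) -> U) or (not L nand U) = True or True = True
Hence (B) is true.

(C): Parsed as G -> (not U xor L)

not U = not True = False
not U xor L = False xor True = True
G -> (not U xor L) = False -> True = True
Hence (C) is true.

3 of the 3 statements are true.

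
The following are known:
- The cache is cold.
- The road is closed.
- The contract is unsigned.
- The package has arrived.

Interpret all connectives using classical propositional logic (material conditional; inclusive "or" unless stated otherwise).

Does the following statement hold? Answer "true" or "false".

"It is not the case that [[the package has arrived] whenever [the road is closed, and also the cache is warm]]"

Let Q = "the road is closed" (T), P = "the cache is warm" (F), S = "the package has arrived" (T).
This is ~((Q & P) -> S).

Q & P = T & F = F
(Q & P) -> S = F -> T = T
~((Q & P) -> S) = ~T = F

False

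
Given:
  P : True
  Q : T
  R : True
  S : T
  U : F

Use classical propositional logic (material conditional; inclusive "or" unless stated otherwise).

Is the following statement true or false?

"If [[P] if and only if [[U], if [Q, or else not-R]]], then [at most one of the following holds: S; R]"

True

Parsed as (P iff ((Q or not R) -> U)) -> (S nand R)

not R = not True = False
Q or not R = True or False = True
(Q or not R) -> U = True -> False = False
P iff ((Q or not R) -> U) = True iff False = False
S nand R = True nand True = False
(P iff ((Q or not R) -> U)) -> (S nand R) = False -> False = True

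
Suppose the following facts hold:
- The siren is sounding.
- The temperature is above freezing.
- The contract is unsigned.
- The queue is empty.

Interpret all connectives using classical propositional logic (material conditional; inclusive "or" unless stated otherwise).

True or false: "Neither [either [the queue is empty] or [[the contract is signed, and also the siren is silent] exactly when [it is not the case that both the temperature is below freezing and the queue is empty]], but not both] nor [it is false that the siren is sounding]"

The statement is false.

Let V = "the queue is empty" (T), Q = "the contract is signed" (F), M = "the siren is sounding" (T), S = "the temperature is below freezing" (F).
This is (V ⊕ ((Q ∧ ¬M) ↔ (S ↑ V))) ↓ ¬M.

¬M = ¬T = F
Q ∧ ¬M = F ∧ F = F
S ↑ V = F ↑ T = T
(Q ∧ ¬M) ↔ (S ↑ V) = F ↔ T = F
V ⊕ ((Q ∧ ¬M) ↔ (S ↑ V)) = T ⊕ F = T
¬M = ¬T = F
(V ⊕ ((Q ∧ ¬M) ↔ (S ↑ V))) ↓ ¬M = T ↓ F = F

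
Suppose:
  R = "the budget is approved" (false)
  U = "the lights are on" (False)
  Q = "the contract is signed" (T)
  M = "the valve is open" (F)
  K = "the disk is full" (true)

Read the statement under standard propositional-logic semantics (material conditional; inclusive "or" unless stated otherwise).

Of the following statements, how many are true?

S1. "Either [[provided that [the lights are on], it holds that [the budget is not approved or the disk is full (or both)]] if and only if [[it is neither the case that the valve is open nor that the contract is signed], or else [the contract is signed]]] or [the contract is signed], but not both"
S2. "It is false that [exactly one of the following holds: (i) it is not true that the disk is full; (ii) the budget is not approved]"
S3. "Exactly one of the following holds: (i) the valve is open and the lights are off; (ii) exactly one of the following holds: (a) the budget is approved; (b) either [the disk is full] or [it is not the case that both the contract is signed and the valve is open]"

S1: This is ((U → (¬R ∨ K)) ↔ ((M ↓ Q) ∨ Q)) ⊕ Q.

¬R = ¬F = T
¬R ∨ K = T ∨ T = T
U → (¬R ∨ K) = F → T = T
M ↓ Q = F ↓ T = F
(M ↓ Q) ∨ Q = F ∨ T = T
(U → (¬R ∨ K)) ↔ ((M ↓ Q) ∨ Q) = T ↔ T = T
((U → (¬R ∨ K)) ↔ ((M ↓ Q) ∨ Q)) ⊕ Q = T ⊕ T = F
So S1 is false.

S2: Formalization: ¬(¬K ⊕ ¬R)

¬K = ¬T = F
¬R = ¬F = T
¬K ⊕ ¬R = F ⊕ T = T
¬(¬K ⊕ ¬R) = ¬T = F
Hence S2 is false.

S3: In symbols: (M ∧ ¬U) ⊕ (R ⊕ (K ∨ (Q ↑ M)))

¬U = ¬F = T
M ∧ ¬U = F ∧ T = F
Q ↑ M = T ↑ F = T
K ∨ (Q ↑ M) = T ∨ T = T
R ⊕ (K ∨ (Q ↑ M)) = F ⊕ T = T
(M ∧ ¬U) ⊕ (R ⊕ (K ∨ (Q ↑ M))) = F ⊕ T = T
Hence S3 is true.

True statements: 1 (S3).

1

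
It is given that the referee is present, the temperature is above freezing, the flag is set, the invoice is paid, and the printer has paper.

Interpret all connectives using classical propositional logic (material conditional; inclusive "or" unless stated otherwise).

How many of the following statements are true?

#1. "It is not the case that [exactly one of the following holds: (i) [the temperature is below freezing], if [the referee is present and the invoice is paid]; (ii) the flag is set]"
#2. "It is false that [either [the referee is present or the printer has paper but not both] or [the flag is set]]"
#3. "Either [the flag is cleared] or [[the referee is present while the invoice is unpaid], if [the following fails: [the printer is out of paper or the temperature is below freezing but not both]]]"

0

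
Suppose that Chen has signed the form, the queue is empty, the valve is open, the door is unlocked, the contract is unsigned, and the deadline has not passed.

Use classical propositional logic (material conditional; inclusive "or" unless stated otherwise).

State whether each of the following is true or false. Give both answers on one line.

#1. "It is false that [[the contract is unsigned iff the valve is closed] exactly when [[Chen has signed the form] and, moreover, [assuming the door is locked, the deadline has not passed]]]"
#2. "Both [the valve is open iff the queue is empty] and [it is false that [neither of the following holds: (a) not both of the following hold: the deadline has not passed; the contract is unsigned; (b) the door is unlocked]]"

Let W = "the contract is signed" (F), V = "the valve is open" (T), D = "Chen has signed the form" (T), N = "the door is locked" (F), L = "the deadline has passed" (F), Q = "the queue is empty" (T).

#1: This is ¬((¬W ↔ ¬V) ↔ (D ∧ (N → ¬L))).

¬W = ¬F = T
¬V = ¬T = F
¬W ↔ ¬V = T ↔ F = F
¬L = ¬F = T
N → ¬L = F → T = T
D ∧ (N → ¬L) = T ∧ T = T
(¬W ↔ ¬V) ↔ (D ∧ (N → ¬L)) = F ↔ T = F
¬((¬W ↔ ¬V) ↔ (D ∧ (N → ¬L))) = ¬F = T
So #1 is true.

#2: This is (V ↔ Q) ∧ ¬((¬L ↑ ¬W) ↓ ¬N).

V ↔ Q = T ↔ T = T
¬L = ¬F = T
¬W = ¬F = T
¬L ↑ ¬W = T ↑ T = F
¬N = ¬F = T
(¬L ↑ ¬W) ↓ ¬N = F ↓ T = F
¬((¬L ↑ ¬W) ↓ ¬N) = ¬F = T
(V ↔ Q) ∧ ¬((¬L ↑ ¬W) ↓ ¬N) = T ∧ T = T
Thus #2 is true.

#1 True, #2 True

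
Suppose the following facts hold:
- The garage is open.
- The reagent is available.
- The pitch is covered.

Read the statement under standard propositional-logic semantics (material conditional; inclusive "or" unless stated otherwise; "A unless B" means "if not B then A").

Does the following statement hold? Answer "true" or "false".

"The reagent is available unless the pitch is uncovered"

The statement is true.

Let V = "the reagent is available" (T), H = "the pitch is covered" (T).
This is V | ~H.

~H = ~T = F
V | ~H = T | F = T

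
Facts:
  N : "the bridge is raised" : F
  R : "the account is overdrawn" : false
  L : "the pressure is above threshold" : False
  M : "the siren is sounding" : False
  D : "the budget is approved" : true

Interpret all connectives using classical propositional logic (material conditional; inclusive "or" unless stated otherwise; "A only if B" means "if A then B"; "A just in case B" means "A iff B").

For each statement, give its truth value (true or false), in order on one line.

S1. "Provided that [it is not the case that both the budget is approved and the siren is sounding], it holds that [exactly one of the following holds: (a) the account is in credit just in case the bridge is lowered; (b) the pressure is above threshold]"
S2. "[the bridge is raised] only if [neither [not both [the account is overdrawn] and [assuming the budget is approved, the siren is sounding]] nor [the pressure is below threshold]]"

S1: This is (D nand M) -> ((~R <-> ~N) xor L).

D nand M = T nand F = T
~R = ~F = T
~N = ~F = T
~R <-> ~N = T <-> T = T
(~R <-> ~N) xor L = T xor F = T
(D nand M) -> ((~R <-> ~N) xor L) = T -> T = T
Hence S1 is true.

S2: This is N -> ((R nand (D -> M)) nor ~L).

D -> M = T -> F = F
R nand (D -> M) = F nand F = T
~L = ~F = T
(R nand (D -> M)) nor ~L = T nor T = F
N -> ((R nand (D -> M)) nor ~L) = F -> F = T
Hence S2 is true.

S1 True; S2 True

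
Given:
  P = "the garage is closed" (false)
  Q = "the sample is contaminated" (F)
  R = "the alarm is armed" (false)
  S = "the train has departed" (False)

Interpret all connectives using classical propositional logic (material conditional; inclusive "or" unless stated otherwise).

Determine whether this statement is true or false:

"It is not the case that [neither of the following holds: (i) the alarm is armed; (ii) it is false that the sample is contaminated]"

This is ¬(R ↓ ¬Q).

¬Q = ¬F = T
R ↓ ¬Q = F ↓ T = F
¬(R ↓ ¬Q) = ¬F = T

True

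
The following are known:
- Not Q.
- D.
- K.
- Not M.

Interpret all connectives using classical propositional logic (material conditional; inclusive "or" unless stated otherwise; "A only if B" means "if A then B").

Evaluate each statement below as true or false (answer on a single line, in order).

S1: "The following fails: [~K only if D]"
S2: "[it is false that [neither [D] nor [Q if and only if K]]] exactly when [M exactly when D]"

S1: Formalization: ~(~K -> D)

~K = ~T = F
~K -> D = F -> T = T
~(~K -> D) = ~T = F
So S1 is false.

S2: In symbols: ~(D nor (Q <-> K)) <-> (M <-> D)

Q <-> K = F <-> T = F
D nor (Q <-> K) = T nor F = F
~(D nor (Q <-> K)) = ~F = T
M <-> D = F <-> T = F
~(D nor (Q <-> K)) <-> (M <-> D) = T <-> F = F
Hence S2 is false.

S1 False, S2 False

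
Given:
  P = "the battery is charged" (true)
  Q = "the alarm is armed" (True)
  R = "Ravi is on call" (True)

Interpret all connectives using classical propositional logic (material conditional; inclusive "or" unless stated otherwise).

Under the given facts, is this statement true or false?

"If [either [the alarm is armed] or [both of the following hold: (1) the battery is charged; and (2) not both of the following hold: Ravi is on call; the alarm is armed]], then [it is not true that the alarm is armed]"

False

Values: Q=T, P=T, R=T.
Parsed as (Q ∨ (P ∧ (R ↑ Q))) → ¬Q

R ↑ Q = T ↑ T = F
P ∧ (R ↑ Q) = T ∧ F = F
Q ∨ (P ∧ (R ↑ Q)) = T ∨ F = T
¬Q = ¬T = F
(Q ∨ (P ∧ (R ↑ Q))) → ¬Q = T → F = F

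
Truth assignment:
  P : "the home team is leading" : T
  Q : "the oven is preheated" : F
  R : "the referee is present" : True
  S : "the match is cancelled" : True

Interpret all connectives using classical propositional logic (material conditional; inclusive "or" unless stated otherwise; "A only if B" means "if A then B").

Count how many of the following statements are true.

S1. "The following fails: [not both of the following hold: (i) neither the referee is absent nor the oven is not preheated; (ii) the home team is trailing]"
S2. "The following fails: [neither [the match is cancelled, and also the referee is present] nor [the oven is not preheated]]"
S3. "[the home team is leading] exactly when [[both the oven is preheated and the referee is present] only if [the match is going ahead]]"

S1: In symbols: ~((~R nor ~Q) nand ~P)

~R = ~T = F
~Q = ~F = T
~R nor ~Q = F nor T = F
~P = ~T = F
(~R nor ~Q) nand ~P = F nand F = T
~((~R nor ~Q) nand ~P) = ~T = F
So S1 is false.

S2: This is ~((S & R) nor ~Q).

S & R = T & T = T
~Q = ~F = T
(S & R) nor ~Q = T nor T = F
~((S & R) nor ~Q) = ~F = T
So S2 is true.

S3: Parsed as P <-> ((Q & R) -> ~S)

Q & R = F & T = F
~S = ~T = F
(Q & R) -> ~S = F -> F = T
P <-> ((Q & R) -> ~S) = T <-> T = T
Thus S3 is true.

Count: 2.

2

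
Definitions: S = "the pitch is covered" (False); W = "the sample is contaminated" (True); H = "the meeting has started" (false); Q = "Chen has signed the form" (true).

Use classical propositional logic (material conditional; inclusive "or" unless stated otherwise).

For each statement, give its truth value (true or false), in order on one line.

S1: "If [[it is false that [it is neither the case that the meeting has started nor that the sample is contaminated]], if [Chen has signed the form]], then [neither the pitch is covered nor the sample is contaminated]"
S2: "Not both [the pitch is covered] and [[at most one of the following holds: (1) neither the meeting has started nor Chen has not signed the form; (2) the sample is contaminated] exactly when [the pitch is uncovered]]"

S1 F; S2 T

S1: This is (Q → ¬(H ↓ W)) → (S ↓ W).

H ↓ W = F ↓ T = F
¬(H ↓ W) = ¬F = T
Q → ¬(H ↓ W) = T → T = T
S ↓ W = F ↓ T = F
(Q → ¬(H ↓ W)) → (S ↓ W) = T → F = F
Hence S1 is false.

S2: Formalization: S ↑ (((H ↓ ¬Q) ↑ W) ↔ ¬S)

¬Q = ¬T = F
H ↓ ¬Q = F ↓ F = T
(H ↓ ¬Q) ↑ W = T ↑ T = F
¬S = ¬F = T
((H ↓ ¬Q) ↑ W) ↔ ¬S = F ↔ T = F
S ↑ (((H ↓ ¬Q) ↑ W) ↔ ¬S) = F ↑ F = T
So S2 is true.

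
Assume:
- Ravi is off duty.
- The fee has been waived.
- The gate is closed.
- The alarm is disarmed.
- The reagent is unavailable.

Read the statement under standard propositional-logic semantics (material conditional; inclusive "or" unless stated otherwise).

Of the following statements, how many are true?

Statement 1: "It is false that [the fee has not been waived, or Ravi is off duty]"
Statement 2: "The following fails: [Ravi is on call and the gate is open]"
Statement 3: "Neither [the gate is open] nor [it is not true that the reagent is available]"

Let U = "the fee has been waived" (T), L = "Ravi is on call" (F), W = "the gate is open" (F), K = "the reagent is available" (F).

Statement 1: Formalization: ¬(¬U ∨ ¬L)

¬U = ¬T = F
¬L = ¬F = T
¬U ∨ ¬L = F ∨ T = T
¬(¬U ∨ ¬L) = ¬T = F
Thus Statement 1 is false.

Statement 2: This is ¬(L ∧ W).

L ∧ W = F ∧ F = F
¬(L ∧ W) = ¬F = T
Hence Statement 2 is true.

Statement 3: In symbols: W ↓ ¬K

¬K = ¬F = T
W ↓ ¬K = F ↓ T = F
Hence Statement 3 is false.

Count: 1.

1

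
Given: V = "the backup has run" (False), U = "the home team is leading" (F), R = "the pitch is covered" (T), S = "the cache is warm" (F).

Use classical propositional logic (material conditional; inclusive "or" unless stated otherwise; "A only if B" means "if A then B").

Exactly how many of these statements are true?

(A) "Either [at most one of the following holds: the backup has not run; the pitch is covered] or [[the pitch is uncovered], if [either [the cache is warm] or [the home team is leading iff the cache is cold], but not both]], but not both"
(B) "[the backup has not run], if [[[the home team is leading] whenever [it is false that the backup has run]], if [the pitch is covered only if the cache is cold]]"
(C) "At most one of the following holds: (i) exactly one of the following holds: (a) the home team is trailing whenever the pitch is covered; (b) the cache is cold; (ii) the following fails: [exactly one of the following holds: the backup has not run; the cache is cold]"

(A): In symbols: (not V nand R) xor ((S xor (U iff not S)) -> not R)

not V = not False = True
not V nand R = True nand True = False
not S = not False = True
U iff not S = False iff True = False
S xor (U iff not S) = False xor False = False
not R = not True = False
(S xor (U iff not S)) -> not R = False -> False = True
(not V nand R) xor ((S xor (U iff not S)) -> not R) = False xor True = True
Hence (A) is true.

(B): This is ((R -> not S) -> (not V -> U)) -> not V.

not S = not False = True
R -> not S = True -> True = True
not V = not False = True
not V -> U = True -> False = False
(R -> not S) -> (not V -> U) = True -> False = False
not V = not False = True
((R -> not S) -> (not V -> U)) -> not V = False -> True = True
Hence (B) is true.

(C): In symbols: ((R -> not U) xor not S) nand not (not V xor not S)

not U = not False = True
R -> not U = True -> True = True
not S = not False = True
(R -> not U) xor not S = True xor True = False
not V = not False = True
not S = not False = True
not V xor not S = True xor True = False
not (not V xor not S) = not False = True
((R -> not U) xor not S) nand not (not V xor not S) = False nand True = True
Thus (C) is true.

True statements: 3.

3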